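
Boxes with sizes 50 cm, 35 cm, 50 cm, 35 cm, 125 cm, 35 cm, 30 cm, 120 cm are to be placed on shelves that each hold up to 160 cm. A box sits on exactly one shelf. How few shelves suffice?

Total = 125 + 120 + 50 + 50 + 35 + 35 + 35 + 30 = 480 cm.
Lower bound: ⌈480/160⌉ = 3 shelves.
A packing using 4 shelves:
  shelf 1: 125 + 35 = 160
  shelf 2: 120 + 35 = 155
  shelf 3: 50 + 50 + 35 = 135
  shelf 4: 30 = 30
No arrangement into 3 shelves stays within capacity, so 4 is optimal.

4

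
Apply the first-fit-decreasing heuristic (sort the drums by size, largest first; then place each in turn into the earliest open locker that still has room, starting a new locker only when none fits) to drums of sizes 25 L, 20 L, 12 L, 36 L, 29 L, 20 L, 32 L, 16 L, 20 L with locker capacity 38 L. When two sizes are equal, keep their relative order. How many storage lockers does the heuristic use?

Sorted descending: 36, 32, 29, 25, 20, 20, 20, 16, 12.
  36 → locker 1 (new)  [load 36/38]
  32 → locker 2 (new)  [load 32/38]
  29 → locker 3 (new)  [load 29/38]
  25 → locker 4 (new)  [load 25/38]
  20 → locker 5 (new)  [load 20/38]
  20 → locker 6 (new)  [load 20/38]
  20 → locker 7 (new)  [load 20/38]
  16 → locker 5  [load 36/38]
  12 → locker 4  [load 37/38]
7 storage lockers opened.

7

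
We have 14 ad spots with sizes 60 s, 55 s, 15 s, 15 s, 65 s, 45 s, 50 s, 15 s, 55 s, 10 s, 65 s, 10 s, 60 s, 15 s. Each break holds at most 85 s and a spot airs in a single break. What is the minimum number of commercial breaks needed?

Total = 65 + 65 + 60 + 60 + 55 + 55 + 50 + 45 + 15 + 15 + 15 + 15 + 10 + 10 = 535 s.
Lower bound: ⌈535/85⌉ = 7 commercial breaks.
Also, 8 ad spots each exceed 85/2 s, and no two of those can share a break, so at least 8 commercial breaks are needed.
A packing using 8 commercial breaks:
  break 1: 65 + 15 = 80
  break 2: 65 + 15 = 80
  break 3: 60 + 15 + 10 = 85
  break 4: 60 + 15 + 10 = 85
  break 5: 55 = 55
  break 6: 55 = 55
  break 7: 50 = 50
  break 8: 45 = 45
This matches the lower bound, so 8 is optimal.

8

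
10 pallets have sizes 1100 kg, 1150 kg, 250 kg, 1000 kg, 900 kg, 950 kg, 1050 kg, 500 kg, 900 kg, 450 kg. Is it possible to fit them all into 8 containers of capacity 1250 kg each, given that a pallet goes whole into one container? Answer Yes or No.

Yes

A valid assignment using 8 containers:
  container 1: 1150 = 1150
  container 2: 1100 = 1100
  container 3: 1050 = 1050
  container 4: 1000 + 250 = 1250
  container 5: 950 = 950
  container 6: 900 = 900
  container 7: 900 = 900
  container 8: 500 + 450 = 950
Every load is within 1250 kg, so 8 containers suffice.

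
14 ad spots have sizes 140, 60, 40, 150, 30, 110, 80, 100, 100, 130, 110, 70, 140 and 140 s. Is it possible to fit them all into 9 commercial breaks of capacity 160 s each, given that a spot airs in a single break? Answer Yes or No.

Total = 1400 s; ⌈1400/160⌉ = 9.
The bound of 9 does not rule out 9, but exhaustive search shows no assignment into 9 commercial breaks of capacity 160 s exists — the minimum is 10.

No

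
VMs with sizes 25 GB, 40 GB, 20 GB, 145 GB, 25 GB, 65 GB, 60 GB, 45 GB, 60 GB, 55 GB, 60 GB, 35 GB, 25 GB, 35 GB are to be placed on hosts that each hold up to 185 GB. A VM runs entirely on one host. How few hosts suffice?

Total = 145 + 65 + 60 + 60 + 60 + 55 + 45 + 40 + 35 + 35 + 25 + 25 + 25 + 20 = 695 GB.
Lower bound: ⌈695/185⌉ = 4 hosts.
A packing using 4 hosts:
  host 1: 145 + 40 = 185
  host 2: 65 + 60 + 60 = 185
  host 3: 60 + 55 + 45 + 25 = 185
  host 4: 35 + 35 + 25 + 25 + 20 = 140
This matches the lower bound, so 4 is optimal.

4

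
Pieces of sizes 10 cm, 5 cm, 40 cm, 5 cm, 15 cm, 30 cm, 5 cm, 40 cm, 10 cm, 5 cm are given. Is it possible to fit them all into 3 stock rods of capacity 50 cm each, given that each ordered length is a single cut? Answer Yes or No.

Total = 165 cm; ⌈165/50⌉ = 4.
At least 4 stock rods are required, but only 3 are allowed.

No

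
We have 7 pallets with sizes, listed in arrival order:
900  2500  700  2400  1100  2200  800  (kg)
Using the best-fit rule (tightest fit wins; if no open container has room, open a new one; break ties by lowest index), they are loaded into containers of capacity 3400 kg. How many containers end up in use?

  900 → container 1 (new)  [load 900/3400]
  2500 → container 1  [load 3400/3400]
  700 → container 2 (new)  [load 700/3400]
  2400 → container 2  [load 3100/3400]
  1100 → container 3 (new)  [load 1100/3400]
  2200 → container 3  [load 3300/3400]
  800 → container 4 (new)  [load 800/3400]
4 containers opened.

4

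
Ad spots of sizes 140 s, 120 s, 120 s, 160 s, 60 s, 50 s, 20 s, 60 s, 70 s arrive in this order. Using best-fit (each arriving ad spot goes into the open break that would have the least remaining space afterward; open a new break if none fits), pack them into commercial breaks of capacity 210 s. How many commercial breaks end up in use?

  140 → break 1 (new)  [load 140/210]
  120 → break 2 (new)  [load 120/210]
  120 → break 3 (new)  [load 120/210]
  160 → break 4 (new)  [load 160/210]
  60 → break 1  [load 200/210]
  50 → break 4  [load 210/210]
  20 → break 2  [load 140/210]
  60 → break 2  [load 200/210]
  70 → break 3  [load 190/210]
4 commercial breaks opened.

4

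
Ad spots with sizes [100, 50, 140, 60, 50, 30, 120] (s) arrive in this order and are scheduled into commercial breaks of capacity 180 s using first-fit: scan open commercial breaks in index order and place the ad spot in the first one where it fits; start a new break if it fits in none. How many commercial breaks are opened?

4

  100 → break 1 (new)  [load 100/180]
  50 → break 1  [load 150/180]
  140 → break 2 (new)  [load 140/180]
  60 → break 3 (new)  [load 60/180]
  50 → break 3  [load 110/180]
  30 → break 1  [load 180/180]
  120 → break 4 (new)  [load 120/180]
4 commercial breaks opened.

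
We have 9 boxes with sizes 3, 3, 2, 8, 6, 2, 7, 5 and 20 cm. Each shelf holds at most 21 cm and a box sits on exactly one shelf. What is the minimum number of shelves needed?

Total = 20 + 8 + 7 + 6 + 5 + 3 + 3 + 2 + 2 = 56 cm.
Lower bound: ⌈56/21⌉ = 3 shelves.
A packing using 3 shelves:
  shelf 1: 20 = 20
  shelf 2: 8 + 7 + 6 = 21
  shelf 3: 5 + 3 + 3 + 2 + 2 = 15
This matches the lower bound, so 3 is optimal.

3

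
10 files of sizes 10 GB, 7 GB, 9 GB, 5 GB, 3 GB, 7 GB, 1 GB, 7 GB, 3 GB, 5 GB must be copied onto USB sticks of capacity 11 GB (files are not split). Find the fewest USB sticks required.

Total = 10 + 9 + 7 + 7 + 7 + 5 + 5 + 3 + 3 + 1 = 57 GB.
Lower bound: ⌈57/11⌉ = 6 USB sticks.
A packing using 6 USB sticks:
  USB stick 1: 10 + 1 = 11
  USB stick 2: 9 = 9
  USB stick 3: 7 + 3 = 10
  USB stick 4: 7 + 3 = 10
  USB stick 5: 7 = 7
  USB stick 6: 5 + 5 = 10
This matches the lower bound, so 6 is optimal.

6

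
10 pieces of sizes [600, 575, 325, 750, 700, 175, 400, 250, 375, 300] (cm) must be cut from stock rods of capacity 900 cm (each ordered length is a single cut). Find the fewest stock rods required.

6

Total = 750 + 700 + 600 + 575 + 400 + 375 + 325 + 300 + 250 + 175 = 4450 cm.
Lower bound: ⌈4450/900⌉ = 5 stock rods.
A packing using 6 stock rods:
  stock rod 1: 750 = 750
  stock rod 2: 700 + 175 = 875
  stock rod 3: 600 + 300 = 900
  stock rod 4: 575 + 325 = 900
  stock rod 5: 400 + 375 = 775
  stock rod 6: 250 = 250
No arrangement into 5 stock rods stays within capacity, so 6 is optimal.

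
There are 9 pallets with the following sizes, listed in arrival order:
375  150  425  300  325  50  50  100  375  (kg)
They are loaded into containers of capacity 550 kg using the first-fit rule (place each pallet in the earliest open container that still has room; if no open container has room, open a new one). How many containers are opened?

  375 → container 1 (new)  [load 375/550]
  150 → container 1  [load 525/550]
  425 → container 2 (new)  [load 425/550]
  300 → container 3 (new)  [load 300/550]
  325 → container 4 (new)  [load 325/550]
  50 → container 2  [load 475/550]
  50 → container 2  [load 525/550]
  100 → container 3  [load 400/550]
  375 → container 5 (new)  [load 375/550]
5 containers opened.

5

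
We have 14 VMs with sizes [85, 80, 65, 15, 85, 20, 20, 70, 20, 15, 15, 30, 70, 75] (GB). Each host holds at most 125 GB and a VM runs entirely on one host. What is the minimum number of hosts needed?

7

Total = 85 + 85 + 80 + 75 + 70 + 70 + 65 + 30 + 20 + 20 + 20 + 15 + 15 + 15 = 665 GB.
Lower bound: ⌈665/125⌉ = 6 hosts.
Also, 7 VMs each exceed 125/2 GB, and no two of those can share a host, so at least 7 hosts are needed.
A packing using 7 hosts:
  host 1: 85 + 30 = 115
  host 2: 85 + 20 + 20 = 125
  host 3: 80 + 20 + 15 = 115
  host 4: 75 + 15 + 15 = 105
  host 5: 70 = 70
  host 6: 70 = 70
  host 7: 65 = 65
This matches the lower bound, so 7 is optimal.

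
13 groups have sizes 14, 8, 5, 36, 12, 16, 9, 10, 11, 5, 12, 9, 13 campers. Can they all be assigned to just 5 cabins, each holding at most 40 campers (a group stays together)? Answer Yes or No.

A valid assignment using 5 cabins:
  cabin 1: 36 = 36
  cabin 2: 16 + 14 + 10 = 40
  cabin 3: 13 + 12 + 12 = 37
  cabin 4: 11 + 9 + 9 + 8 = 37
  cabin 5: 5 + 5 = 10
Every load is within 40 campers, so 5 cabins suffice.

Yes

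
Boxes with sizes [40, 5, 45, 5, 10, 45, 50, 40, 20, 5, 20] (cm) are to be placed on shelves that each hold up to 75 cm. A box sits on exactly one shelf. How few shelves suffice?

Total = 50 + 45 + 45 + 40 + 40 + 20 + 20 + 10 + 5 + 5 + 5 = 285 cm.
Lower bound: ⌈285/75⌉ = 4 shelves.
Also, 5 boxes each exceed 75/2 cm, and no two of those can share a shelf, so at least 5 shelves are needed.
A packing using 5 shelves:
  shelf 1: 50 + 20 + 5 = 75
  shelf 2: 45 + 20 + 10 = 75
  shelf 3: 45 + 5 + 5 = 55
  shelf 4: 40 = 40
  shelf 5: 40 = 40
This matches the lower bound, so 5 is optimal.

5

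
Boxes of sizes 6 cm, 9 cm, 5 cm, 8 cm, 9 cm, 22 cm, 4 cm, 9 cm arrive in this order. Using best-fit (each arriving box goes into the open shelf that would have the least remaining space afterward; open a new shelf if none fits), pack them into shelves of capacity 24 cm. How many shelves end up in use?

  6 → shelf 1 (new)  [load 6/24]
  9 → shelf 1  [load 15/24]
  5 → shelf 1  [load 20/24]
  8 → shelf 2 (new)  [load 8/24]
  9 → shelf 2  [load 17/24]
  22 → shelf 3 (new)  [load 22/24]
  4 → shelf 1  [load 24/24]
  9 → shelf 4 (new)  [load 9/24]
4 shelves opened.

4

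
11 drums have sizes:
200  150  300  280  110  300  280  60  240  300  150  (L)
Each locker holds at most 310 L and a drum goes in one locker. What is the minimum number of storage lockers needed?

Total = 300 + 300 + 300 + 280 + 280 + 240 + 200 + 150 + 150 + 110 + 60 = 2370 L.
Lower bound: ⌈2370/310⌉ = 8 storage lockers.
A packing using 8 storage lockers:
  locker 1: 300 = 300
  locker 2: 300 = 300
  locker 3: 300 = 300
  locker 4: 280 = 280
  locker 5: 280 = 280
  locker 6: 240 + 60 = 300
  locker 7: 200 + 110 = 310
  locker 8: 150 + 150 = 300
This matches the lower bound, so 8 is optimal.

8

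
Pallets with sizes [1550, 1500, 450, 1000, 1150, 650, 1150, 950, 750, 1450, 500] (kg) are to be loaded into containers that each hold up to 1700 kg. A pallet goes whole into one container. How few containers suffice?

7

Total = 1550 + 1500 + 1450 + 1150 + 1150 + 1000 + 950 + 750 + 650 + 500 + 450 = 11100 kg.
Lower bound: ⌈11100/1700⌉ = 7 containers.
A packing using 7 containers:
  container 1: 1550 = 1550
  container 2: 1500 = 1500
  container 3: 1450 = 1450
  container 4: 1150 + 500 = 1650
  container 5: 1150 + 450 = 1600
  container 6: 1000 + 650 = 1650
  container 7: 950 + 750 = 1700
This matches the lower bound, so 7 is optimal.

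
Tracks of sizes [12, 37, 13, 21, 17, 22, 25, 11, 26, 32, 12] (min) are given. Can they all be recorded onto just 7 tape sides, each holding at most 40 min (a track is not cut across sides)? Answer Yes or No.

Yes

A valid assignment using 7 tape sides:
  side 1: 37 = 37
  side 2: 32 = 32
  side 3: 26 + 13 = 39
  side 4: 25 + 12 = 37
  side 5: 22 + 17 = 39
  side 6: 21 + 12 = 33
  side 7: 11 = 11
Every load is within 40 min, so 7 tape sides suffice.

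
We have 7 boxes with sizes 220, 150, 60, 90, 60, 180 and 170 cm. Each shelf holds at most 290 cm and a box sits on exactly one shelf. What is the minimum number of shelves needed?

4

Total = 220 + 180 + 170 + 150 + 90 + 60 + 60 = 930 cm.
Lower bound: ⌈930/290⌉ = 4 shelves.
A packing using 4 shelves:
  shelf 1: 220 + 60 = 280
  shelf 2: 180 + 90 = 270
  shelf 3: 170 + 60 = 230
  shelf 4: 150 = 150
This matches the lower bound, so 4 is optimal.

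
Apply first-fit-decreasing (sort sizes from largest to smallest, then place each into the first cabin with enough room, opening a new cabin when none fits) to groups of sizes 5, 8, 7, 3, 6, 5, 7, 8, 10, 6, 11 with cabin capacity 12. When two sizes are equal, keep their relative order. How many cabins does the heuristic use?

7

Sorted descending: 11, 10, 8, 8, 7, 7, 6, 6, 5, 5, 3.
  11 → cabin 1 (new)  [load 11/12]
  10 → cabin 2 (new)  [load 10/12]
  8 → cabin 3 (new)  [load 8/12]
  8 → cabin 4 (new)  [load 8/12]
  7 → cabin 5 (new)  [load 7/12]
  7 → cabin 6 (new)  [load 7/12]
  6 → cabin 7 (new)  [load 6/12]
  6 → cabin 7  [load 12/12]
  5 → cabin 5  [load 12/12]
  5 → cabin 6  [load 12/12]
  3 → cabin 3  [load 11/12]
7 cabins opened.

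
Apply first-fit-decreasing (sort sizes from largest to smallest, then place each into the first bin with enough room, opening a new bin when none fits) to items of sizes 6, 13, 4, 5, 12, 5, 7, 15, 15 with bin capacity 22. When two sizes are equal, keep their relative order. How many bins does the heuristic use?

4

Sorted descending: 15, 15, 13, 12, 7, 6, 5, 5, 4.
  15 → bin 1 (new)  [load 15/22]
  15 → bin 2 (new)  [load 15/22]
  13 → bin 3 (new)  [load 13/22]
  12 → bin 4 (new)  [load 12/22]
  7 → bin 1  [load 22/22]
  6 → bin 2  [load 21/22]
  5 → bin 3  [load 18/22]
  5 → bin 4  [load 17/22]
  4 → bin 3  [load 22/22]
4 bins opened.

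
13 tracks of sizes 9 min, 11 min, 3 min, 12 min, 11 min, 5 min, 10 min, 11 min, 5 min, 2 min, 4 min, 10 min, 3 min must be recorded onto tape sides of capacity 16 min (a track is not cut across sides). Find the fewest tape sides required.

Total = 12 + 11 + 11 + 11 + 10 + 10 + 9 + 5 + 5 + 4 + 3 + 3 + 2 = 96 min.
Lower bound: ⌈96/16⌉ = 6 tape sides.
Also, 7 tracks each exceed 8 min, and no two of those can share a side, so at least 7 tape sides are needed.
A packing using 7 tape sides:
  side 1: 12 + 4 = 16
  side 2: 11 + 5 = 16
  side 3: 11 + 5 = 16
  side 4: 11 + 3 + 2 = 16
  side 5: 10 + 3 = 13
  side 6: 10 = 10
  side 7: 9 = 9
This matches the lower bound, so 7 is optimal.

7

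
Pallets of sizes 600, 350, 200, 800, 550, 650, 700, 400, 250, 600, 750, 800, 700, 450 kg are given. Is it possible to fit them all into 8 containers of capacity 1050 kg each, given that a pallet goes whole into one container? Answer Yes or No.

No

Total = 7800 kg; ⌈7800/1050⌉ = 8.
9 pallets each exceed half the capacity and cannot share a container, forcing at least 9 containers.
At least 9 containers are required, but only 8 are allowed.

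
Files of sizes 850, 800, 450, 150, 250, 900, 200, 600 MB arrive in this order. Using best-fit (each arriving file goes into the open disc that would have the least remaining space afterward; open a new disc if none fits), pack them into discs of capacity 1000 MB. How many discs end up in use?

5

  850 → disc 1 (new)  [load 850/1000]
  800 → disc 2 (new)  [load 800/1000]
  450 → disc 3 (new)  [load 450/1000]
  150 → disc 1  [load 1000/1000]
  250 → disc 3  [load 700/1000]
  900 → disc 4 (new)  [load 900/1000]
  200 → disc 2  [load 1000/1000]
  600 → disc 5 (new)  [load 600/1000]
5 discs opened.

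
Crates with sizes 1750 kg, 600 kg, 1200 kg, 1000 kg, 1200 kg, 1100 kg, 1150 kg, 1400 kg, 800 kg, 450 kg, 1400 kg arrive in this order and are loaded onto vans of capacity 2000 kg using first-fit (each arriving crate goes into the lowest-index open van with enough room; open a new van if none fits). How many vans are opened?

8

  1750 → van 1 (new)  [load 1750/2000]
  600 → van 2 (new)  [load 600/2000]
  1200 → van 2  [load 1800/2000]
  1000 → van 3 (new)  [load 1000/2000]
  1200 → van 4 (new)  [load 1200/2000]
  1100 → van 5 (new)  [load 1100/2000]
  1150 → van 6 (new)  [load 1150/2000]
  1400 → van 7 (new)  [load 1400/2000]
  800 → van 3  [load 1800/2000]
  450 → van 4  [load 1650/2000]
  1400 → van 8 (new)  [load 1400/2000]
8 vans opened.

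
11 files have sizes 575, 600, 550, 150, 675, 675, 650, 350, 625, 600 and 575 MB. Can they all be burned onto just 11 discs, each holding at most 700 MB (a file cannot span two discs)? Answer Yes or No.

Yes

A valid assignment using 10 discs:
  disc 1: 675 = 675
  disc 2: 675 = 675
  disc 3: 650 = 650
  disc 4: 625 = 625
  disc 5: 600 = 600
  disc 6: 600 = 600
  disc 7: 575 = 575
  disc 8: 575 = 575
  disc 9: 550 + 150 = 700
  disc 10: 350 = 350
That uses only 10 ≤ 11, so 11 discs are enough.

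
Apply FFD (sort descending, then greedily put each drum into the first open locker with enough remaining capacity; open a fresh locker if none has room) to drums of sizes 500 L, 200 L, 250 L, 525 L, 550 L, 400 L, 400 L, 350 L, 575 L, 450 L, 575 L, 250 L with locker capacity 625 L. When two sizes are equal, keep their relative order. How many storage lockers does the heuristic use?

Sorted descending: 575, 575, 550, 525, 500, 450, 400, 400, 350, 250, 250, 200.
  575 → locker 1 (new)  [load 575/625]
  575 → locker 2 (new)  [load 575/625]
  550 → locker 3 (new)  [load 550/625]
  525 → locker 4 (new)  [load 525/625]
  500 → locker 5 (new)  [load 500/625]
  450 → locker 6 (new)  [load 450/625]
  400 → locker 7 (new)  [load 400/625]
  400 → locker 8 (new)  [load 400/625]
  350 → locker 9 (new)  [load 350/625]
  250 → locker 9  [load 600/625]
  250 → locker 10 (new)  [load 250/625]
  200 → locker 7  [load 600/625]
10 storage lockers opened.

10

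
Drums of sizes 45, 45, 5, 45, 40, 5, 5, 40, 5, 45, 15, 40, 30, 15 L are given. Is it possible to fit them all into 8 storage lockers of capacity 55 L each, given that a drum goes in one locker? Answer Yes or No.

Yes

A valid assignment using 8 storage lockers:
  locker 1: 45 + 5 + 5 = 55
  locker 2: 45 + 5 + 5 = 55
  locker 3: 45 = 45
  locker 4: 45 = 45
  locker 5: 40 + 15 = 55
  locker 6: 40 + 15 = 55
  locker 7: 40 = 40
  locker 8: 30 = 30
Every load is within 55 L, so 8 storage lockers suffice.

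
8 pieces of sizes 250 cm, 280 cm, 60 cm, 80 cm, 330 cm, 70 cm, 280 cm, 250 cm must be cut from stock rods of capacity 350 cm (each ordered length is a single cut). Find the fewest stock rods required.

Total = 330 + 280 + 280 + 250 + 250 + 80 + 70 + 60 = 1600 cm.
Lower bound: ⌈1600/350⌉ = 5 stock rods.
A packing using 5 stock rods:
  stock rod 1: 330 = 330
  stock rod 2: 280 + 70 = 350
  stock rod 3: 280 + 60 = 340
  stock rod 4: 250 + 80 = 330
  stock rod 5: 250 = 250
This matches the lower bound, so 5 is optimal.

5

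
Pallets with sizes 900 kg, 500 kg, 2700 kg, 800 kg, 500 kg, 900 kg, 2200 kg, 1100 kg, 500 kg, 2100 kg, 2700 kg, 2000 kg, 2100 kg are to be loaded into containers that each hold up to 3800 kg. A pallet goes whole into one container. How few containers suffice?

Total = 2700 + 2700 + 2200 + 2100 + 2100 + 2000 + 1100 + 900 + 900 + 800 + 500 + 500 + 500 = 19000 kg.
Lower bound: ⌈19000/3800⌉ = 5 containers.
Also, 6 pallets each exceed 1900 kg, and no two of those can share a container, so at least 6 containers are needed.
A packing using 6 containers:
  container 1: 2700 + 1100 = 3800
  container 2: 2700 + 900 = 3600
  container 3: 2200 + 900 + 500 = 3600
  container 4: 2100 + 800 + 500 = 3400
  container 5: 2100 + 500 = 2600
  container 6: 2000 = 2000
This matches the lower bound, so 6 is optimal.

6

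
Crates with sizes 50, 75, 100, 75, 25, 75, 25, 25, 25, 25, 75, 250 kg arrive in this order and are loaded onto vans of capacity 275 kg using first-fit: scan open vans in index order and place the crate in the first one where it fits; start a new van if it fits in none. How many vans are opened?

  50 → van 1 (new)  [load 50/275]
  75 → van 1  [load 125/275]
  100 → van 1  [load 225/275]
  75 → van 2 (new)  [load 75/275]
  25 → van 1  [load 250/275]
  75 → van 2  [load 150/275]
  25 → van 1  [load 275/275]
  25 → van 2  [load 175/275]
  25 → van 2  [load 200/275]
  25 → van 2  [load 225/275]
  75 → van 3 (new)  [load 75/275]
  250 → van 4 (new)  [load 250/275]
4 vans opened.

4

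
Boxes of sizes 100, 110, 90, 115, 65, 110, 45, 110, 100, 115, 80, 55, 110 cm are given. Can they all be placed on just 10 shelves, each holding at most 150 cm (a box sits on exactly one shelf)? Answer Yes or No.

A valid assignment using 10 shelves:
  shelf 1: 115 = 115
  shelf 2: 115 = 115
  shelf 3: 110 = 110
  shelf 4: 110 = 110
  shelf 5: 110 = 110
  shelf 6: 110 = 110
  shelf 7: 100 + 45 = 145
  shelf 8: 100 = 100
  shelf 9: 90 + 55 = 145
  shelf 10: 80 + 65 = 145
Every load is within 150 cm, so 10 shelves suffice.

Yes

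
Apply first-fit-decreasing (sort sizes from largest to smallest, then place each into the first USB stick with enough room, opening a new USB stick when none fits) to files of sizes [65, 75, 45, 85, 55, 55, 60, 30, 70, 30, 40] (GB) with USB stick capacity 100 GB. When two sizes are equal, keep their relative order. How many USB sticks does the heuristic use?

7

Sorted descending: 85, 75, 70, 65, 60, 55, 55, 45, 40, 30, 30.
  85 → USB stick 1 (new)  [load 85/100]
  75 → USB stick 2 (new)  [load 75/100]
  70 → USB stick 3 (new)  [load 70/100]
  65 → USB stick 4 (new)  [load 65/100]
  60 → USB stick 5 (new)  [load 60/100]
  55 → USB stick 6 (new)  [load 55/100]
  55 → USB stick 7 (new)  [load 55/100]
  45 → USB stick 6  [load 100/100]
  40 → USB stick 5  [load 100/100]
  30 → USB stick 3  [load 100/100]
  30 → USB stick 4  [load 95/100]
7 USB sticks opened.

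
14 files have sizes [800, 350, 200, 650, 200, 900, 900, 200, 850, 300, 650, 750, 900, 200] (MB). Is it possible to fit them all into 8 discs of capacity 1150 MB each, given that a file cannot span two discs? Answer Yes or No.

Yes

A valid assignment using 8 discs:
  disc 1: 900 + 200 = 1100
  disc 2: 900 + 200 = 1100
  disc 3: 900 + 200 = 1100
  disc 4: 850 + 300 = 1150
  disc 5: 800 + 350 = 1150
  disc 6: 750 + 200 = 950
  disc 7: 650 = 650
  disc 8: 650 = 650
Every load is within 1150 MB, so 8 discs suffice.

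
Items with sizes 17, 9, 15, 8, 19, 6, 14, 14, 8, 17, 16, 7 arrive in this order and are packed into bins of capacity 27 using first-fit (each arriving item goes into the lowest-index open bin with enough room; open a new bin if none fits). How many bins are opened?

7

  17 → bin 1 (new)  [load 17/27]
  9 → bin 1  [load 26/27]
  15 → bin 2 (new)  [load 15/27]
  8 → bin 2  [load 23/27]
  19 → bin 3 (new)  [load 19/27]
  6 → bin 3  [load 25/27]
  14 → bin 4 (new)  [load 14/27]
  14 → bin 5 (new)  [load 14/27]
  8 → bin 4  [load 22/27]
  17 → bin 6 (new)  [load 17/27]
  16 → bin 7 (new)  [load 16/27]
  7 → bin 5  [load 21/27]
7 bins opened.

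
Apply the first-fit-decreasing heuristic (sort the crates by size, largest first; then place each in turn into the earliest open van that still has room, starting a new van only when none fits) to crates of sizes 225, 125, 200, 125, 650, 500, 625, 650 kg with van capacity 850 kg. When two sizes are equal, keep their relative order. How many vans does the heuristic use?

Sorted descending: 650, 650, 625, 500, 225, 200, 125, 125.
  650 → van 1 (new)  [load 650/850]
  650 → van 2 (new)  [load 650/850]
  625 → van 3 (new)  [load 625/850]
  500 → van 4 (new)  [load 500/850]
  225 → van 3  [load 850/850]
  200 → van 1  [load 850/850]
  125 → van 2  [load 775/850]
  125 → van 4  [load 625/850]
4 vans opened.

4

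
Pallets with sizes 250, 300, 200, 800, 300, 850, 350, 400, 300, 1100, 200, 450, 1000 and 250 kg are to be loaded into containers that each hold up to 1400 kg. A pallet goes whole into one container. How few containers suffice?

5

Total = 1100 + 1000 + 850 + 800 + 450 + 400 + 350 + 300 + 300 + 300 + 250 + 250 + 200 + 200 = 6750 kg.
Lower bound: ⌈6750/1400⌉ = 5 containers.
A packing using 5 containers:
  container 1: 1100 + 300 = 1400
  container 2: 1000 + 400 = 1400
  container 3: 850 + 450 = 1300
  container 4: 800 + 350 + 250 = 1400
  container 5: 300 + 300 + 250 + 200 + 200 = 1250
This matches the lower bound, so 5 is optimal.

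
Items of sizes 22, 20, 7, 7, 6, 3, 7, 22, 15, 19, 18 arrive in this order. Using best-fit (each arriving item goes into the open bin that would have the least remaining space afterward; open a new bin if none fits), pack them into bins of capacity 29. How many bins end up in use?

7

  22 → bin 1 (new)  [load 22/29]
  20 → bin 2 (new)  [load 20/29]
  7 → bin 1  [load 29/29]
  7 → bin 2  [load 27/29]
  6 → bin 3 (new)  [load 6/29]
  3 → bin 3  [load 9/29]
  7 → bin 3  [load 16/29]
  22 → bin 4 (new)  [load 22/29]
  15 → bin 5 (new)  [load 15/29]
  19 → bin 6 (new)  [load 19/29]
  18 → bin 7 (new)  [load 18/29]
7 bins opened.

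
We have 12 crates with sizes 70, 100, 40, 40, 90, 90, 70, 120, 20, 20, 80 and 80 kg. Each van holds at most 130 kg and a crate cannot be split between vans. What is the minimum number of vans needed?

8

Total = 120 + 100 + 90 + 90 + 80 + 80 + 70 + 70 + 40 + 40 + 20 + 20 = 820 kg.
Lower bound: ⌈820/130⌉ = 7 vans.
Also, 8 crates each exceed 65 kg, and no two of those can share a van, so at least 8 vans are needed.
A packing using 8 vans:
  van 1: 120 = 120
  van 2: 100 + 20 = 120
  van 3: 90 + 40 = 130
  van 4: 90 + 40 = 130
  van 5: 80 + 20 = 100
  van 6: 80 = 80
  van 7: 70 = 70
  van 8: 70 = 70
This matches the lower bound, so 8 is optimal.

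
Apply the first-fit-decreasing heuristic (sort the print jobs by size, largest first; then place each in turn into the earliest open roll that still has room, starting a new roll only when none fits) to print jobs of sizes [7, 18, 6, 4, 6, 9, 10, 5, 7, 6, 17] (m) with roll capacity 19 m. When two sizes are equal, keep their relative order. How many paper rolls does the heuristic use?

6

Sorted descending: 18, 17, 10, 9, 7, 7, 6, 6, 6, 5, 4.
  18 → roll 1 (new)  [load 18/19]
  17 → roll 2 (new)  [load 17/19]
  10 → roll 3 (new)  [load 10/19]
  9 → roll 3  [load 19/19]
  7 → roll 4 (new)  [load 7/19]
  7 → roll 4  [load 14/19]
  6 → roll 5 (new)  [load 6/19]
  6 → roll 5  [load 12/19]
  6 → roll 5  [load 18/19]
  5 → roll 4  [load 19/19]
  4 → roll 6 (new)  [load 4/19]
6 paper rolls opened.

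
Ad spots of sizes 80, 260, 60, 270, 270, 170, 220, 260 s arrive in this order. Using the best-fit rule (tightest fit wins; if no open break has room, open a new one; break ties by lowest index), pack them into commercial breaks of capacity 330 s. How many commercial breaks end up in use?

  80 → break 1 (new)  [load 80/330]
  260 → break 2 (new)  [load 260/330]
  60 → break 2  [load 320/330]
  270 → break 3 (new)  [load 270/330]
  270 → break 4 (new)  [load 270/330]
  170 → break 1  [load 250/330]
  220 → break 5 (new)  [load 220/330]
  260 → break 6 (new)  [load 260/330]
6 commercial breaks opened.

6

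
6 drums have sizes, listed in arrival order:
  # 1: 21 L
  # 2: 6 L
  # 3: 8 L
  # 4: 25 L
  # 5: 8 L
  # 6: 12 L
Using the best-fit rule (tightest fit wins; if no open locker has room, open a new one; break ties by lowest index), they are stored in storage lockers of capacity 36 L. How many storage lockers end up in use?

  21 → locker 1 (new)  [load 21/36]
  6 → locker 1  [load 27/36]
  8 → locker 1  [load 35/36]
  25 → locker 2 (new)  [load 25/36]
  8 → locker 2  [load 33/36]
  12 → locker 3 (new)  [load 12/36]
3 storage lockers opened.

3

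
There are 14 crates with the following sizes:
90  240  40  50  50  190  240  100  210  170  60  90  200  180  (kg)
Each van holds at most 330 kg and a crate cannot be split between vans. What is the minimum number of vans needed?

Total = 240 + 240 + 210 + 200 + 190 + 180 + 170 + 100 + 90 + 90 + 60 + 50 + 50 + 40 = 1910 kg.
Lower bound: ⌈1910/330⌉ = 6 vans.
Also, 7 crates each exceed 165 kg, and no two of those can share a van, so at least 7 vans are needed.
A packing using 7 vans:
  van 1: 240 + 90 = 330
  van 2: 240 + 90 = 330
  van 3: 210 + 100 = 310
  van 4: 200 + 60 + 50 = 310
  van 5: 190 + 50 + 40 = 280
  van 6: 180 = 180
  van 7: 170 = 170
This matches the lower bound, so 7 is optimal.

7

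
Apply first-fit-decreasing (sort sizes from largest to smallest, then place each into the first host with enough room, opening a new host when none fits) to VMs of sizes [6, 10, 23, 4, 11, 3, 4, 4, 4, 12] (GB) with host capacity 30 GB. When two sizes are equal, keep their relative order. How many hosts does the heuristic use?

Sorted descending: 23, 12, 11, 10, 6, 4, 4, 4, 4, 3.
  23 → host 1 (new)  [load 23/30]
  12 → host 2 (new)  [load 12/30]
  11 → host 2  [load 23/30]
  10 → host 3 (new)  [load 10/30]
  6 → host 1  [load 29/30]
  4 → host 2  [load 27/30]
  4 → host 3  [load 14/30]
  4 → host 3  [load 18/30]
  4 → host 3  [load 22/30]
  3 → host 2  [load 30/30]
3 hosts opened.

3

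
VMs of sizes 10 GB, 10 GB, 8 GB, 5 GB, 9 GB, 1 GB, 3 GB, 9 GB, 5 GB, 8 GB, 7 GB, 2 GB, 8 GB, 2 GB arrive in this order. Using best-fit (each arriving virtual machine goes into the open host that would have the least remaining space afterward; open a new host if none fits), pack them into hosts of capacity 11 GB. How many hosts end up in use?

  10 → host 1 (new)  [load 10/11]
  10 → host 2 (new)  [load 10/11]
  8 → host 3 (new)  [load 8/11]
  5 → host 4 (new)  [load 5/11]
  9 → host 5 (new)  [load 9/11]
  1 → host 1  [load 11/11]
  3 → host 3  [load 11/11]
  9 → host 6 (new)  [load 9/11]
  5 → host 4  [load 10/11]
  8 → host 7 (new)  [load 8/11]
  7 → host 8 (new)  [load 7/11]
  2 → host 5  [load 11/11]
  8 → host 9 (new)  [load 8/11]
  2 → host 6  [load 11/11]
9 hosts opened.

9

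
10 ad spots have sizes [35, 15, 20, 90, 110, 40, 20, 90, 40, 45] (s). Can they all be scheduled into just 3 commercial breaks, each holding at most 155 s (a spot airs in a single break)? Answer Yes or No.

Total = 505 s; ⌈505/155⌉ = 4.
At least 4 commercial breaks are required, but only 3 are allowed.

No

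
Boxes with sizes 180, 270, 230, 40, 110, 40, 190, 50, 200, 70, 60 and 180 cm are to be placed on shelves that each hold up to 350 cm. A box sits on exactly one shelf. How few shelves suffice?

Total = 270 + 230 + 200 + 190 + 180 + 180 + 110 + 70 + 60 + 50 + 40 + 40 = 1620 cm.
Lower bound: ⌈1620/350⌉ = 5 shelves.
Also, 6 boxes each exceed 175 cm, and no two of those can share a shelf, so at least 6 shelves are needed.
A packing using 6 shelves:
  shelf 1: 270 + 70 = 340
  shelf 2: 230 + 110 = 340
  shelf 3: 200 + 60 + 50 + 40 = 350
  shelf 4: 190 + 40 = 230
  shelf 5: 180 = 180
  shelf 6: 180 = 180
This matches the lower bound, so 6 is optimal.

6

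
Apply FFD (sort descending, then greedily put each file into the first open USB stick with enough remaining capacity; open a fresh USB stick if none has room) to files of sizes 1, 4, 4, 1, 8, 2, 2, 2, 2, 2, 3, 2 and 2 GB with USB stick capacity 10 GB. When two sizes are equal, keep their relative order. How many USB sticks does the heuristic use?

4

Sorted descending: 8, 4, 4, 3, 2, 2, 2, 2, 2, 2, 2, 1, 1.
  8 → USB stick 1 (new)  [load 8/10]
  4 → USB stick 2 (new)  [load 4/10]
  4 → USB stick 2  [load 8/10]
  3 → USB stick 3 (new)  [load 3/10]
  2 → USB stick 1  [load 10/10]
  2 → USB stick 2  [load 10/10]
  2 → USB stick 3  [load 5/10]
  2 → USB stick 3  [load 7/10]
  2 → USB stick 3  [load 9/10]
  2 → USB stick 4 (new)  [load 2/10]
  2 → USB stick 4  [load 4/10]
  1 → USB stick 3  [load 10/10]
  1 → USB stick 4  [load 5/10]
4 USB sticks opened.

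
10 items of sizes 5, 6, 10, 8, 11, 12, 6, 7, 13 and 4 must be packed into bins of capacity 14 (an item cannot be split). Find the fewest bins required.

Total = 13 + 12 + 11 + 10 + 8 + 7 + 6 + 6 + 5 + 4 = 82.
Lower bound: ⌈82/14⌉ = 6 bins.
A packing using 7 bins:
  bin 1: 13 = 13
  bin 2: 12 = 12
  bin 3: 11 = 11
  bin 4: 10 + 4 = 14
  bin 5: 8 + 6 = 14
  bin 6: 7 + 6 = 13
  bin 7: 5 = 5
No arrangement into 6 bins stays within capacity, so 7 is optimal.

7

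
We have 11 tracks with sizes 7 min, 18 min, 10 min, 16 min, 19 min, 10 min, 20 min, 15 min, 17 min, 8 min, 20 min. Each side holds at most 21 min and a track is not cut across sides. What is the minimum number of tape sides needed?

Total = 20 + 20 + 19 + 18 + 17 + 16 + 15 + 10 + 10 + 8 + 7 = 160 min.
Lower bound: ⌈160/21⌉ = 8 tape sides.
A packing using 9 tape sides:
  side 1: 20 = 20
  side 2: 20 = 20
  side 3: 19 = 19
  side 4: 18 = 18
  side 5: 17 = 17
  side 6: 16 = 16
  side 7: 15 = 15
  side 8: 10 + 10 = 20
  side 9: 8 + 7 = 15
No arrangement into 8 tape sides stays within capacity, so 9 is optimal.

9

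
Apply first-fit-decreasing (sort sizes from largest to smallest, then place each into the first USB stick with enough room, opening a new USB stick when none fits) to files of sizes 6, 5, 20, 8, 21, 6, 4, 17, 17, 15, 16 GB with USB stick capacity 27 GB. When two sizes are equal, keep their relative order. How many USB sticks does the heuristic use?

Sorted descending: 21, 20, 17, 17, 16, 15, 8, 6, 6, 5, 4.
  21 → USB stick 1 (new)  [load 21/27]
  20 → USB stick 2 (new)  [load 20/27]
  17 → USB stick 3 (new)  [load 17/27]
  17 → USB stick 4 (new)  [load 17/27]
  16 → USB stick 5 (new)  [load 16/27]
  15 → USB stick 6 (new)  [load 15/27]
  8 → USB stick 3  [load 25/27]
  6 → USB stick 1  [load 27/27]
  6 → USB stick 2  [load 26/27]
  5 → USB stick 4  [load 22/27]
  4 → USB stick 4  [load 26/27]
6 USB sticks opened.

6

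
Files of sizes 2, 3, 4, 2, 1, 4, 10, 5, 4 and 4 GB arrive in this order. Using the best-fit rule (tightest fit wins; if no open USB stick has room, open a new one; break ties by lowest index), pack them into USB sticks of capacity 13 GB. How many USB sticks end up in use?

  2 → USB stick 1 (new)  [load 2/13]
  3 → USB stick 1  [load 5/13]
  4 → USB stick 1  [load 9/13]
  2 → USB stick 1  [load 11/13]
  1 → USB stick 1  [load 12/13]
  4 → USB stick 2 (new)  [load 4/13]
  10 → USB stick 3 (new)  [load 10/13]
  5 → USB stick 2  [load 9/13]
  4 → USB stick 2  [load 13/13]
  4 → USB stick 4 (new)  [load 4/13]
4 USB sticks opened.

4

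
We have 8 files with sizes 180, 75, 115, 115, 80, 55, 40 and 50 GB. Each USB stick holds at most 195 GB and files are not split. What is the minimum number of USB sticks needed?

4

Total = 180 + 115 + 115 + 80 + 75 + 55 + 50 + 40 = 710 GB.
Lower bound: ⌈710/195⌉ = 4 USB sticks.
A packing using 4 USB sticks:
  USB stick 1: 180 = 180
  USB stick 2: 115 + 80 = 195
  USB stick 3: 115 + 75 = 190
  USB stick 4: 55 + 50 + 40 = 145
This matches the lower bound, so 4 is optimal.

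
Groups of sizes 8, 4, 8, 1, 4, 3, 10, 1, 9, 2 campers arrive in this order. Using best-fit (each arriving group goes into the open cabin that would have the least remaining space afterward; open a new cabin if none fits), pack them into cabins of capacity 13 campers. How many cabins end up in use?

4

  8 → cabin 1 (new)  [load 8/13]
  4 → cabin 1  [load 12/13]
  8 → cabin 2 (new)  [load 8/13]
  1 → cabin 1  [load 13/13]
  4 → cabin 2  [load 12/13]
  3 → cabin 3 (new)  [load 3/13]
  10 → cabin 3  [load 13/13]
  1 → cabin 2  [load 13/13]
  9 → cabin 4 (new)  [load 9/13]
  2 → cabin 4  [load 11/13]
4 cabins opened.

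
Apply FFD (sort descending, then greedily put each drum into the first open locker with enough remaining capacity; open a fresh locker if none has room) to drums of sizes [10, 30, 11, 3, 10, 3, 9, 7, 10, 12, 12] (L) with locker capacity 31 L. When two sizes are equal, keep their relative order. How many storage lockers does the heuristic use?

Sorted descending: 30, 12, 12, 11, 10, 10, 10, 9, 7, 3, 3.
  30 → locker 1 (new)  [load 30/31]
  12 → locker 2 (new)  [load 12/31]
  12 → locker 2  [load 24/31]
  11 → locker 3 (new)  [load 11/31]
  10 → locker 3  [load 21/31]
  10 → locker 3  [load 31/31]
  10 → locker 4 (new)  [load 10/31]
  9 → locker 4  [load 19/31]
  7 → locker 2  [load 31/31]
  3 → locker 4  [load 22/31]
  3 → locker 4  [load 25/31]
4 storage lockers opened.

4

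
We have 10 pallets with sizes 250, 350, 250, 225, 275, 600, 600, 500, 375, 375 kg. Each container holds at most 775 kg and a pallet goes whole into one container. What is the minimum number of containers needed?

Total = 600 + 600 + 500 + 375 + 375 + 350 + 275 + 250 + 250 + 225 = 3800 kg.
Lower bound: ⌈3800/775⌉ = 5 containers.
A packing using 6 containers:
  container 1: 600 = 600
  container 2: 600 = 600
  container 3: 500 + 275 = 775
  container 4: 375 + 375 = 750
  container 5: 350 + 250 = 600
  container 6: 250 + 225 = 475
No arrangement into 5 containers stays within capacity, so 6 is optimal.

6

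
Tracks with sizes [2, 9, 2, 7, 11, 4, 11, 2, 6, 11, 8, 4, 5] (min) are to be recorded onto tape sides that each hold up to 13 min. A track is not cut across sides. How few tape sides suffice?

Total = 11 + 11 + 11 + 9 + 8 + 7 + 6 + 5 + 4 + 4 + 2 + 2 + 2 = 82 min.
Lower bound: ⌈82/13⌉ = 7 tape sides.
A packing using 7 tape sides:
  side 1: 11 + 2 = 13
  side 2: 11 + 2 = 13
  side 3: 11 + 2 = 13
  side 4: 9 + 4 = 13
  side 5: 8 + 5 = 13
  side 6: 7 + 6 = 13
  side 7: 4 = 4
This matches the lower bound, so 7 is optimal.

7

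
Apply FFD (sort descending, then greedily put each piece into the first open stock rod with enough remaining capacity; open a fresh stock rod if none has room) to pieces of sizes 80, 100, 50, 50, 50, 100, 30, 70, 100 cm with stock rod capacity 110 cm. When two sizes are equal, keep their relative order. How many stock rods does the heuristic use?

Sorted descending: 100, 100, 100, 80, 70, 50, 50, 50, 30.
  100 → stock rod 1 (new)  [load 100/110]
  100 → stock rod 2 (new)  [load 100/110]
  100 → stock rod 3 (new)  [load 100/110]
  80 → stock rod 4 (new)  [load 80/110]
  70 → stock rod 5 (new)  [load 70/110]
  50 → stock rod 6 (new)  [load 50/110]
  50 → stock rod 6  [load 100/110]
  50 → stock rod 7 (new)  [load 50/110]
  30 → stock rod 4  [load 110/110]
7 stock rods opened.

7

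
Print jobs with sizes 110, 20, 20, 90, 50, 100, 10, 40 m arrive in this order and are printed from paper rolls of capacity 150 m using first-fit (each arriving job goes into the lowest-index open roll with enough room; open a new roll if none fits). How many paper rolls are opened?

3

  110 → roll 1 (new)  [load 110/150]
  20 → roll 1  [load 130/150]
  20 → roll 1  [load 150/150]
  90 → roll 2 (new)  [load 90/150]
  50 → roll 2  [load 140/150]
  100 → roll 3 (new)  [load 100/150]
  10 → roll 2  [load 150/150]
  40 → roll 3  [load 140/150]
3 paper rolls opened.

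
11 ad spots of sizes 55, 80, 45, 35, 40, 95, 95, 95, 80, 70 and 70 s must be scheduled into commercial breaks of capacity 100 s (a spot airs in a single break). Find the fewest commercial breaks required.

Total = 95 + 95 + 95 + 80 + 80 + 70 + 70 + 55 + 45 + 40 + 35 = 760 s.
Lower bound: ⌈760/100⌉ = 8 commercial breaks.
A packing using 9 commercial breaks:
  break 1: 95 = 95
  break 2: 95 = 95
  break 3: 95 = 95
  break 4: 80 = 80
  break 5: 80 = 80
  break 6: 70 = 70
  break 7: 70 = 70
  break 8: 55 + 45 = 100
  break 9: 40 + 35 = 75
No arrangement into 8 commercial breaks stays within capacity, so 9 is optimal.

9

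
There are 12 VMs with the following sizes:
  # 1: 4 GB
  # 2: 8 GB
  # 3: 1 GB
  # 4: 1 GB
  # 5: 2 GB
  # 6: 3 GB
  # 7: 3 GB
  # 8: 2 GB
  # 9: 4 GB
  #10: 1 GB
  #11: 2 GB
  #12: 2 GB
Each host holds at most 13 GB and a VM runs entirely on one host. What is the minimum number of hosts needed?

3

Total = 8 + 4 + 4 + 3 + 3 + 2 + 2 + 2 + 2 + 1 + 1 + 1 = 33 GB.
Lower bound: ⌈33/13⌉ = 3 hosts.
A packing using 3 hosts:
  host 1: 8 + 4 + 1 = 13
  host 2: 4 + 3 + 3 + 2 + 1 = 13
  host 3: 2 + 2 + 2 + 1 = 7
This matches the lower bound, so 3 is optimal.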